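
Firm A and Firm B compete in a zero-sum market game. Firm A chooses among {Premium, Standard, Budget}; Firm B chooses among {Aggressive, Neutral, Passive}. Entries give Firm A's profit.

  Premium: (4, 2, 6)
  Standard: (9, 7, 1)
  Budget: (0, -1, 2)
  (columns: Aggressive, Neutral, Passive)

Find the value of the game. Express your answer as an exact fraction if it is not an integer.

Row minima: Premium → 2, Standard → 1, Budget → -1; maximin = 2.
Column maxima: Aggressive → 9, Neutral → 7, Passive → 6; minimax = 6.
2 ≠ 6, so there is no saddle point; optimal play is mixed.
Budget is strictly dominated by Premium, so Firm A never plays it.
Aggressive is strictly dominated by Neutral (it gives Firm A strictly more in every row), so Firm B never plays it.
On the remaining 2×2 (Premium, Standard vs Neutral, Passive):
Let Firm A play Premium with probability p. Expected payoff against Neutral: 2p + 7(1−p) = −5p + 7; against Passive: 6p + 1(1−p) = 5p + 1.
Setting these equal: −5p + 7 = 5p + 1 ⇒ −10p = -6 ⇒ p = 3/5, and the value is (-5)·(3/5) + 7 = 4.
For Firm B: with q = P(Neutral), equating Premium's and Standard's payoffs gives −4q + 6 = 6q + 1 ⇒ q = 1/2.

4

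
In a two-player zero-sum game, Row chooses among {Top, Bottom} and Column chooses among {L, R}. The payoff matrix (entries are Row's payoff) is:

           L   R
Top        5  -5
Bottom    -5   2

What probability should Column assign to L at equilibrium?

Row minima: Top → -5, Bottom → -5; maximin = -5.
Column maxima: L → 5, R → 2; minimax = 2.
-5 ≠ 2, so there is no saddle point; optimal play is mixed.
Let Row play Top with probability p. Expected payoff against L: 5p + (-5)(1−p) = 10p − 5; against R: (-5)p + 2(1−p) = −7p + 2.
Setting these equal: 10p − 5 = −7p + 2 ⇒ 17p = 7 ⇒ p = 7/17, and the value is (10)·(7/17) − 5 = -15/17.
For Column: with q = P(L), equating Top's and Bottom's payoffs gives 10q − 5 = −7q + 2 ⇒ q = 7/17.

7/17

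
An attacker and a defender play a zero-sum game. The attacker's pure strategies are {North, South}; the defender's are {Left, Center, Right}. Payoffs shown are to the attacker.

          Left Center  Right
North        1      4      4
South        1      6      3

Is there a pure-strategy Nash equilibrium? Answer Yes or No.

Yes

Row minima: North → 1, South → 1; maximin = 1.
Column maxima: Left → 1, Center → 6, Right → 4; minimax = 1.
maximin = minimax = 1, so a saddle point exists.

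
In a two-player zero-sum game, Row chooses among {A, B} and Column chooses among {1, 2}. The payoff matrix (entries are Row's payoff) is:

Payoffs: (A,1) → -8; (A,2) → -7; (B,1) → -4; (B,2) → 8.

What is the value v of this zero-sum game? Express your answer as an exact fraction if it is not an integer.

Row minima: A → -8, B → -4; maximin = -4.
Column maxima: 1 → -4, 2 → 8; minimax = -4.
Since maximin = minimax = -4, there is a saddle point and the value is -4.

-4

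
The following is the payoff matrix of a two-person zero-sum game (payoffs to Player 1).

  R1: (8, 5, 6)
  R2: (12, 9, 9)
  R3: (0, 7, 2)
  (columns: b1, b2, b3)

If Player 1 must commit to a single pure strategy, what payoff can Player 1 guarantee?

Row minima: R1 → 5, R2 → 9, R3 → 0.
The best of these is 9.

9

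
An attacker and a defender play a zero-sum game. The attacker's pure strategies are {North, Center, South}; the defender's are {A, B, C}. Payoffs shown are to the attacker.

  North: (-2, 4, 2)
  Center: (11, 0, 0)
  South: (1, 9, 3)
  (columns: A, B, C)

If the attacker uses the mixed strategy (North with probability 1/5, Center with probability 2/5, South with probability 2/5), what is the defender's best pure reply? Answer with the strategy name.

If the defender plays A, the attacker's expected payoff is (1/5)·(-2) + (2/5)·11 + (2/5)·1 = 22/5.
If the defender plays B, the attacker's expected payoff is (1/5)·4 + (2/5)·0 + (2/5)·9 = 22/5.
If the defender plays C, the attacker's expected payoff is (1/5)·2 + (2/5)·0 + (2/5)·3 = 8/5.
The defender minimizes the attacker's payoff; the smallest is 8/5, so the best response is C.

C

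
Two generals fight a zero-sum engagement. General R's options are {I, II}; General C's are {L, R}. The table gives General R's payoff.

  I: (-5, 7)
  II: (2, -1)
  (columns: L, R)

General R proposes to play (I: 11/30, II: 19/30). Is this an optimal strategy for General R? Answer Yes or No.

No

Against L this mix gives (11/30)·(-5) + (19/30)·2 = -17/30.
Against R this mix gives (11/30)·7 + (19/30)·(-1) = 29/15.
General C will play L, holding General R to -17/30. Shifting weight toward the row that does better against L would raise this floor (the equalizing mix achieves 3/5 against both L and R), so the proposed strategy is not optimal.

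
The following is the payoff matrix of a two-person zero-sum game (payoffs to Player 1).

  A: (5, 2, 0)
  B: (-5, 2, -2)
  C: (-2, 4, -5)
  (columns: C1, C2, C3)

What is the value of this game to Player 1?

0

Row minima: A → 0, B → -5, C → -5; maximin = 0.
Column maxima: C1 → 5, C2 → 4, C3 → 0; minimax = 0.
Since maximin = minimax = 0, there is a saddle point and the value is 0.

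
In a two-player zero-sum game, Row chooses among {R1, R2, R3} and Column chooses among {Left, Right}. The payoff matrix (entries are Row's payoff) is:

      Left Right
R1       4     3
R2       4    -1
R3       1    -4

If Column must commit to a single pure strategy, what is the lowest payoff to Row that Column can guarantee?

Column maxima: Left → 4, Right → 3.
The smallest of these is 3.

3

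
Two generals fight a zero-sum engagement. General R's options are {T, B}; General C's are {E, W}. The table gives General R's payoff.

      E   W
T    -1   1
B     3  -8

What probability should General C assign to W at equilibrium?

Row minima: T → -1, B → -8; maximin = -1.
Column maxima: E → 3, W → 1; minimax = 1.
-1 ≠ 1, so there is no saddle point; optimal play is mixed.
Let General R play T with probability p. Expected payoff against E: (-1)p + 3(1−p) = −4p + 3; against W: 1p + (-8)(1−p) = 9p − 8.
Setting these equal: −4p + 3 = 9p − 8 ⇒ −13p = -11 ⇒ p = 11/13, and the value is (-4)·(11/13) + 3 = -5/13.
For General C: with q = P(E), equating T's and B's payoffs gives −2q + 1 = 11q − 8 ⇒ q = 9/13.

4/13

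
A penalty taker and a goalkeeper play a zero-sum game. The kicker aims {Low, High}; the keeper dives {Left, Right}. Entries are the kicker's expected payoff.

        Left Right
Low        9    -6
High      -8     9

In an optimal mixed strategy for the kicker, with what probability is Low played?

17/32

Row minima: Low → -6, High → -8; maximin = -6.
Column maxima: Left → 9, Right → 9; minimax = 9.
-6 ≠ 9, so there is no saddle point; optimal play is mixed.
Let the kicker play Low with probability p. Expected payoff against Left: 9p + (-8)(1−p) = 17p − 8; against Right: (-6)p + 9(1−p) = −15p + 9.
Setting these equal: 17p − 8 = −15p + 9 ⇒ 32p = 17 ⇒ p = 17/32, and the value is (17)·(17/32) − 8 = 33/32.
For the keeper: with q = P(Left), equating Low's and High's payoffs gives 15q − 6 = −17q + 9 ⇒ q = 15/32.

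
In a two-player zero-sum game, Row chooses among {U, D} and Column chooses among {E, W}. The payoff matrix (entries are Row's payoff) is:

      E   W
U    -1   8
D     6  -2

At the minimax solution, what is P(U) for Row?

8/17

Row minima: U → -1, D → -2; maximin = -1.
Column maxima: E → 6, W → 8; minimax = 6.
-1 ≠ 6, so there is no saddle point; optimal play is mixed.
Let Row play U with probability p. Expected payoff against E: (-1)p + 6(1−p) = −7p + 6; against W: 8p + (-2)(1−p) = 10p − 2.
Setting these equal: −7p + 6 = 10p − 2 ⇒ −17p = -8 ⇒ p = 8/17, and the value is (-7)·(8/17) + 6 = 46/17.
For Column: with q = P(E), equating U's and D's payoffs gives −9q + 8 = 8q − 2 ⇒ q = 10/17.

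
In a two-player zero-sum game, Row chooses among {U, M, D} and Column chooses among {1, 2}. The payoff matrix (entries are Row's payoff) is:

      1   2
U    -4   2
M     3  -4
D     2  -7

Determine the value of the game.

-10/13

Row minima: U → -4, M → -4, D → -7; maximin = -4.
Column maxima: 1 → 3, 2 → 2; minimax = 2.
-4 ≠ 2, so there is no saddle point; optimal play is mixed.
D is strictly dominated by M, so Row never plays it.
On the remaining 2×2 (U, M vs 1, 2):
Let Row play U with probability p. Expected payoff against 1: (-4)p + 3(1−p) = −7p + 3; against 2: 2p + (-4)(1−p) = 6p − 4.
Setting these equal: −7p + 3 = 6p − 4 ⇒ −13p = -7 ⇒ p = 7/13, and the value is (-7)·(7/13) + 3 = -10/13.
For Column: with q = P(1), equating U's and M's payoffs gives −6q + 2 = 7q − 4 ⇒ q = 6/13.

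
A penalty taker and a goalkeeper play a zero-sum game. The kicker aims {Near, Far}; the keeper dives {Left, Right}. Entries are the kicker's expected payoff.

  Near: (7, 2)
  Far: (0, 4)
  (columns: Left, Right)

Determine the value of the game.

28/9

Row minima: Near → 2, Far → 0; maximin = 2.
Column maxima: Left → 7, Right → 4; minimax = 4.
2 ≠ 4, so there is no saddle point; optimal play is mixed.
Let the kicker play Near with probability p. Expected payoff against Left: 7p + 0(1−p) = 7p; against Right: 2p + 4(1−p) = −2p + 4.
Setting these equal: 7p = −2p + 4 ⇒ 9p = 4 ⇒ p = 4/9, and the value is (7)·(4/9) = 28/9.
For the keeper: with q = P(Left), equating Near's and Far's payoffs gives 5q + 2 = −4q + 4 ⇒ q = 2/9.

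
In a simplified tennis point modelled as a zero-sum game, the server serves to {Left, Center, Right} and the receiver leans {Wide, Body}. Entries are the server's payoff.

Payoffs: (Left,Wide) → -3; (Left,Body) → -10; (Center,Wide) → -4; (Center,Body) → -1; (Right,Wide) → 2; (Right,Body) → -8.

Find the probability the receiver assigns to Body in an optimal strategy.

Row minima: Left → -10, Center → -4, Right → -8; maximin = -4.
Column maxima: Wide → 2, Body → -1; minimax = -1.
-4 ≠ -1, so there is no saddle point; optimal play is mixed.
Left is strictly dominated by Right, so the server never plays it.
On the remaining 2×2 (Center, Right vs Wide, Body):
Let the server play Center with probability p. Expected payoff against Wide: (-4)p + 2(1−p) = −6p + 2; against Body: (-1)p + (-8)(1−p) = 7p − 8.
Setting these equal: −6p + 2 = 7p − 8 ⇒ −13p = -10 ⇒ p = 10/13, and the value is (-6)·(10/13) + 2 = -34/13.
For the receiver: with q = P(Wide), equating Center's and Right's payoffs gives −3q − 1 = 10q − 8 ⇒ q = 7/13.

6/13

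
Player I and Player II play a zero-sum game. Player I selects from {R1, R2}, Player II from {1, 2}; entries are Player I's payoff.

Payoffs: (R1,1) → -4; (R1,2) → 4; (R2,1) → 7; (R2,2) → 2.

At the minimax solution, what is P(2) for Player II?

Row minima: R1 → -4, R2 → 2; maximin = 2.
Column maxima: 1 → 7, 2 → 4; minimax = 4.
2 ≠ 4, so there is no saddle point; optimal play is mixed.
Let Player I play R1 with probability p. Expected payoff against 1: (-4)p + 7(1−p) = −11p + 7; against 2: 4p + 2(1−p) = 2p + 2.
Setting these equal: −11p + 7 = 2p + 2 ⇒ −13p = -5 ⇒ p = 5/13, and the value is (-11)·(5/13) + 7 = 36/13.
For Player II: with q = P(1), equating R1's and R2's payoffs gives −8q + 4 = 5q + 2 ⇒ q = 2/13.

11/13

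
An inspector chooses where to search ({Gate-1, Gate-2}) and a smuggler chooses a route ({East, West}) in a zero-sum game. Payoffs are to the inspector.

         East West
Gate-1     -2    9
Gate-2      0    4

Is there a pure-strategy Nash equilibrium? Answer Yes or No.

Row minima: Gate-1 → -2, Gate-2 → 0; maximin = 0.
Column maxima: East → 0, West → 9; minimax = 0.
maximin = minimax = 0, so a saddle point exists.

Yes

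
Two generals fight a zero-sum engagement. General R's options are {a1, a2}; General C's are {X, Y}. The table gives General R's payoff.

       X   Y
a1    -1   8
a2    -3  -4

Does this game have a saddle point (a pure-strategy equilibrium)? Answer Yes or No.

Row minima: a1 → -1, a2 → -4; maximin = -1.
Column maxima: X → -1, Y → 8; minimax = -1.
maximin = minimax = -1, so a saddle point exists.

Yes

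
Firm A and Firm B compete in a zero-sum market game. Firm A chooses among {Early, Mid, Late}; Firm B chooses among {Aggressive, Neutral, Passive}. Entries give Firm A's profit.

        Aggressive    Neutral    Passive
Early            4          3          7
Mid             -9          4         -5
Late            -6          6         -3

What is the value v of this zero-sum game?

42/13

Row minima: Early → 3, Mid → -9, Late → -6; maximin = 3.
Column maxima: Aggressive → 4, Neutral → 6, Passive → 7; minimax = 4.
3 ≠ 4, so there is no saddle point; optimal play is mixed.
Mid is strictly dominated by Late, so Firm A never plays it.
Passive is strictly dominated by Aggressive (it gives Firm A strictly more in every row), so Firm B never plays it.
On the remaining 2×2 (Early, Late vs Aggressive, Neutral):
Let Firm A play Early with probability p. Expected payoff against Aggressive: 4p + (-6)(1−p) = 10p − 6; against Neutral: 3p + 6(1−p) = −3p + 6.
Setting these equal: 10p − 6 = −3p + 6 ⇒ 13p = 12 ⇒ p = 12/13, and the value is (10)·(12/13) − 6 = 42/13.
For Firm B: with q = P(Aggressive), equating Early's and Late's payoffs gives q + 3 = −12q + 6 ⇒ q = 3/13.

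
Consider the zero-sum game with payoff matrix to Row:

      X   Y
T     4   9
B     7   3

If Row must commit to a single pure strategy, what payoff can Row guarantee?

Row minima: T → 4, B → 3.
The best of these is 4.

4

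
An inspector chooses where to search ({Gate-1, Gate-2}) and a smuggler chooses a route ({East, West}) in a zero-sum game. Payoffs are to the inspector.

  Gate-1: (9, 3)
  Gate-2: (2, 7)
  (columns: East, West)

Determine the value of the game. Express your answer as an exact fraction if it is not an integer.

Row minima: Gate-1 → 3, Gate-2 → 2; maximin = 3.
Column maxima: East → 9, West → 7; minimax = 7.
3 ≠ 7, so there is no saddle point; optimal play is mixed.
Let the inspector play Gate-1 with probability p. Expected payoff against East: 9p + 2(1−p) = 7p + 2; against West: 3p + 7(1−p) = −4p + 7.
Setting these equal: 7p + 2 = −4p + 7 ⇒ 11p = 5 ⇒ p = 5/11, and the value is (7)·(5/11) + 2 = 57/11.
For the smuggler: with q = P(East), equating Gate-1's and Gate-2's payoffs gives 6q + 3 = −5q + 7 ⇒ q = 4/11.

57/11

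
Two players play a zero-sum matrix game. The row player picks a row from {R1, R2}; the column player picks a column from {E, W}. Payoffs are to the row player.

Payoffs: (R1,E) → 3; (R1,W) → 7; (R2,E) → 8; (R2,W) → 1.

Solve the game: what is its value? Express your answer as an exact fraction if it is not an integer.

Row minima: R1 → 3, R2 → 1; maximin = 3.
Column maxima: E → 8, W → 7; minimax = 7.
3 ≠ 7, so there is no saddle point; optimal play is mixed.
Let the row player play R1 with probability p. Expected payoff against E: 3p + 8(1−p) = −5p + 8; against W: 7p + 1(1−p) = 6p + 1.
Setting these equal: −5p + 8 = 6p + 1 ⇒ −11p = -7 ⇒ p = 7/11, and the value is (-5)·(7/11) + 8 = 53/11.
For the column player: with q = P(E), equating R1's and R2's payoffs gives −4q + 7 = 7q + 1 ⇒ q = 6/11.

53/11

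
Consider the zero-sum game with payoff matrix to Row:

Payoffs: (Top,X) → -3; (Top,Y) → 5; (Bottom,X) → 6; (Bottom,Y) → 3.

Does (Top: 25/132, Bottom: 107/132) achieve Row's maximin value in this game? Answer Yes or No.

Against X this mix gives (25/132)·(-3) + (107/132)·6 = 189/44.
Against Y this mix gives (25/132)·5 + (107/132)·3 = 223/66.
Column will play Y, holding Row to 223/66. Shifting weight toward the row that does better against Y would raise this floor (the equalizing mix achieves 39/11 against both Y and X), so the proposed strategy is not optimal.

No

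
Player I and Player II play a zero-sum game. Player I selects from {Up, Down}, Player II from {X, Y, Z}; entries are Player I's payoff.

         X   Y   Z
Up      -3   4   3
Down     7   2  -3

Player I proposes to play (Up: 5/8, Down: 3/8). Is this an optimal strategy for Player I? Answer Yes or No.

Against X this mix gives (5/8)·(-3) + (3/8)·7 = 3/4.
Against Y this mix gives (5/8)·4 + (3/8)·2 = 13/4.
Against Z this mix gives (5/8)·3 + (3/8)·(-3) = 3/4.
All of Player II's active replies (X, Z) yield 3/4, and no column does worse for Player I. The mix makes Player II indifferent and guarantees 3/4, so it is optimal.

Yes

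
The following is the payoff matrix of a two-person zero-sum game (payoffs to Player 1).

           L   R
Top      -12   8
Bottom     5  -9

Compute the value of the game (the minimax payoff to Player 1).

-2

Row minima: Top → -12, Bottom → -9; maximin = -9.
Column maxima: L → 5, R → 8; minimax = 5.
-9 ≠ 5, so there is no saddle point; optimal play is mixed.
Let Player 1 play Top with probability p. Expected payoff against L: (-12)p + 5(1−p) = −17p + 5; against R: 8p + (-9)(1−p) = 17p − 9.
Setting these equal: −17p + 5 = 17p − 9 ⇒ −34p = -14 ⇒ p = 7/17, and the value is (-17)·(7/17) + 5 = -2.
For Player 2: with q = P(L), equating Top's and Bottom's payoffs gives −20q + 8 = 14q − 9 ⇒ q = 1/2.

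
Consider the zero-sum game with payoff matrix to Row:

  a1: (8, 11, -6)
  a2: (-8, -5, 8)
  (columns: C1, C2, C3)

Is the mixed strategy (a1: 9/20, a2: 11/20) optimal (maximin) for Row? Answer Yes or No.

Against C1 this mix gives (9/20)·8 + (11/20)·(-8) = -4/5.
Against C2 this mix gives (9/20)·11 + (11/20)·(-5) = 11/5.
Against C3 this mix gives (9/20)·(-6) + (11/20)·8 = 17/10.
Column will play C1, holding Row to -4/5. Shifting weight toward the row that does better against C1 would raise this floor (the equalizing mix achieves 8/15 against both C1 and C3), so the proposed strategy is not optimal.

No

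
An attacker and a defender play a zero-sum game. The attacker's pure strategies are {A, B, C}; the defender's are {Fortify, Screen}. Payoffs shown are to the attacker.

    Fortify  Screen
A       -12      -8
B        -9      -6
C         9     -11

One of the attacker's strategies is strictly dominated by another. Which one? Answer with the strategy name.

A

B gives a strictly higher payoff than A against every column: -9 > -12, -6 > -8.
So A is strictly dominated and the attacker never plays it.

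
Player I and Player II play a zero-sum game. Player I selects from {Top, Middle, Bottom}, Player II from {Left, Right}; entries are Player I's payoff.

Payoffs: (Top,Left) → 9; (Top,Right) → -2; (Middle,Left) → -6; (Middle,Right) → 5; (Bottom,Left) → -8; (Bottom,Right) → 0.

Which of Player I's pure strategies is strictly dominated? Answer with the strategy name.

Bottom

Middle gives a strictly higher payoff than Bottom against every column: -6 > -8, 5 > 0.
So Bottom is strictly dominated and Player I never plays it.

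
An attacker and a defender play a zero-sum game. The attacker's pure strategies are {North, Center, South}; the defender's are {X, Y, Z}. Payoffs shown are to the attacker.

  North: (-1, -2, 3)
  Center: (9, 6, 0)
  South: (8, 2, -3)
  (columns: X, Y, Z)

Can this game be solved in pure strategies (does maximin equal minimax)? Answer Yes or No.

No

Row minima: North → -2, Center → 0, South → -3; maximin = 0.
Column maxima: X → 9, Y → 6, Z → 3; minimax = 3.
0 ≠ 3, so no pure-strategy equilibrium exists.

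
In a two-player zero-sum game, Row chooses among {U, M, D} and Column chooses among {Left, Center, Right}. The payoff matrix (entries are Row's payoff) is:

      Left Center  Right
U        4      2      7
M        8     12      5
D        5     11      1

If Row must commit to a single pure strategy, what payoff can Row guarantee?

Row minima: U → 2, M → 5, D → 1.
The best of these is 5.

5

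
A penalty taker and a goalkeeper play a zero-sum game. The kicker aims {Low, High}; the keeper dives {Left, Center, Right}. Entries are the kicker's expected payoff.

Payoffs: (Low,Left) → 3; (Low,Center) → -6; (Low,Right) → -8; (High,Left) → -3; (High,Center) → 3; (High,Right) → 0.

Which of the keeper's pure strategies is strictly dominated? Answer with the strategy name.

Center

Right holds the kicker's payoff strictly below Center in every row: -8 < -6, 0 < 3.
So Center is strictly dominated for the keeper.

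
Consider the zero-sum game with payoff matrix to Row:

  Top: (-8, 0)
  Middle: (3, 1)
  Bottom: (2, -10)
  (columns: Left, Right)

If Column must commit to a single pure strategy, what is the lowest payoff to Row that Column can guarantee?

Column maxima: Left → 3, Right → 1.
The smallest of these is 1.

1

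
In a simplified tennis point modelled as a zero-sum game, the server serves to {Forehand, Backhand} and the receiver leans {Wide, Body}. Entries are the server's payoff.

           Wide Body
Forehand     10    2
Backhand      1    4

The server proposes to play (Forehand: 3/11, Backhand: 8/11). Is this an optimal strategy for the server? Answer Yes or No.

Against Wide this mix gives (3/11)·10 + (8/11)·1 = 38/11.
Against Body this mix gives (3/11)·2 + (8/11)·4 = 38/11.
All of the receiver's active replies (Wide, Body) yield 38/11, and no column does worse for the server. The mix makes the receiver indifferent and guarantees 38/11, so it is optimal.

Yes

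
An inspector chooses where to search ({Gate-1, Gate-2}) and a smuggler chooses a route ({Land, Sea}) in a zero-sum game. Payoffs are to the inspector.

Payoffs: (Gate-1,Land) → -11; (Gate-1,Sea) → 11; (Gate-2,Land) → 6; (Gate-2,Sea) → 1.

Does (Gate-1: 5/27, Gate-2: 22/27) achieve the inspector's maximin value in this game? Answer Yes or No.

Yes

Against Land this mix gives (5/27)·(-11) + (22/27)·6 = 77/27.
Against Sea this mix gives (5/27)·11 + (22/27)·1 = 77/27.
All of the smuggler's active replies (Land, Sea) yield 77/27, and no column does worse for the inspector. The mix makes the smuggler indifferent and guarantees 77/27, so it is optimal.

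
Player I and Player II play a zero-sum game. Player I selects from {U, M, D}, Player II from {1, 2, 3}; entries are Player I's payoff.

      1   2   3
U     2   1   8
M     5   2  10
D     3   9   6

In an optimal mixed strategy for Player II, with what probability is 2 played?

Row minima: U → 1, M → 2, D → 3; maximin = 3.
Column maxima: 1 → 5, 2 → 9, 3 → 10; minimax = 5.
3 ≠ 5, so there is no saddle point; optimal play is mixed.
U is strictly dominated by M, so Player I never plays it.
3 is strictly dominated by 1 (it gives Player I strictly more in every row), so Player II never plays it.
On the remaining 2×2 (M, D vs 1, 2):
Let Player I play M with probability p. Expected payoff against 1: 5p + 3(1−p) = 2p + 3; against 2: 2p + 9(1−p) = −7p + 9.
Setting these equal: 2p + 3 = −7p + 9 ⇒ 9p = 6 ⇒ p = 2/3, and the value is (2)·(2/3) + 3 = 13/3.
For Player II: with q = P(1), equating M's and D's payoffs gives 3q + 2 = −6q + 9 ⇒ q = 7/9.

2/9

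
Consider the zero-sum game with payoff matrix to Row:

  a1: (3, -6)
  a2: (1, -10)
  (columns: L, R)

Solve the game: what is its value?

-6

Row minima: a1 → -6, a2 → -10; maximin = -6.
Column maxima: L → 3, R → -6; minimax = -6.
Since maximin = minimax = -6, there is a saddle point and the value is -6.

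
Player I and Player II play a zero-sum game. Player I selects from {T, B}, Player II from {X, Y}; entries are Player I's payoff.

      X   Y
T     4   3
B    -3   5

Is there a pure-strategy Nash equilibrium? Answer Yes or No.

No

Row minima: T → 3, B → -3; maximin = 3.
Column maxima: X → 4, Y → 5; minimax = 4.
3 ≠ 4, so no pure-strategy equilibrium exists.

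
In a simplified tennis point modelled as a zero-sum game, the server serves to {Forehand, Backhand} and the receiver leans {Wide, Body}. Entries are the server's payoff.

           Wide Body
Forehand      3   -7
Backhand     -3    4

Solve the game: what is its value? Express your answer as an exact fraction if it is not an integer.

Row minima: Forehand → -7, Backhand → -3; maximin = -3.
Column maxima: Wide → 3, Body → 4; minimax = 3.
-3 ≠ 3, so there is no saddle point; optimal play is mixed.
Let the server play Forehand with probability p. Expected payoff against Wide: 3p + (-3)(1−p) = 6p − 3; against Body: (-7)p + 4(1−p) = −11p + 4.
Setting these equal: 6p − 3 = −11p + 4 ⇒ 17p = 7 ⇒ p = 7/17, and the value is (6)·(7/17) − 3 = -9/17.
For the receiver: with q = P(Wide), equating Forehand's and Backhand's payoffs gives 10q − 7 = −7q + 4 ⇒ q = 11/17.

-9/17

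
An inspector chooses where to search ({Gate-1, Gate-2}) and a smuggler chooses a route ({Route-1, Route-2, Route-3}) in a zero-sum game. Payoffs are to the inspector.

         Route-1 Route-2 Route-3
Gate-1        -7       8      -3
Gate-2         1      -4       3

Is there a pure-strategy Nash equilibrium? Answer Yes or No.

No

Row minima: Gate-1 → -7, Gate-2 → -4; maximin = -4.
Column maxima: Route-1 → 1, Route-2 → 8, Route-3 → 3; minimax = 1.
-4 ≠ 1, so no pure-strategy equilibrium exists.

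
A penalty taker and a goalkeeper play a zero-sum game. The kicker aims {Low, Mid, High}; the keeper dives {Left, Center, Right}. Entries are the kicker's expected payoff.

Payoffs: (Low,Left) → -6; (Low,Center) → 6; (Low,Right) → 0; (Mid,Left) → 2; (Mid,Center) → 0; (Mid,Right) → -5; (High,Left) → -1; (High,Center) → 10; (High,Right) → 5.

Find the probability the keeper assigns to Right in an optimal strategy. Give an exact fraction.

3/13

Row minima: Low → -6, Mid → -5, High → -1; maximin = -1.
Column maxima: Left → 2, Center → 10, Right → 5; minimax = 2.
-1 ≠ 2, so there is no saddle point; optimal play is mixed.
Low is strictly dominated by High, so the kicker never plays it.
Center is strictly dominated by Right (it gives the kicker strictly more in every row), so the keeper never plays it.
On the remaining 2×2 (Mid, High vs Left, Right):
Let the kicker play Mid with probability p. Expected payoff against Left: 2p + (-1)(1−p) = 3p − 1; against Right: (-5)p + 5(1−p) = −10p + 5.
Setting these equal: 3p − 1 = −10p + 5 ⇒ 13p = 6 ⇒ p = 6/13, and the value is (3)·(6/13) − 1 = 5/13.
For the keeper: with q = P(Left), equating Mid's and High's payoffs gives 7q − 5 = −6q + 5 ⇒ q = 10/13.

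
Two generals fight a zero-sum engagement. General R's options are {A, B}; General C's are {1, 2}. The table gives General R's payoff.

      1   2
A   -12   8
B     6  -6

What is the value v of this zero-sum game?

-3/4

Row minima: A → -12, B → -6; maximin = -6.
Column maxima: 1 → 6, 2 → 8; minimax = 6.
-6 ≠ 6, so there is no saddle point; optimal play is mixed.
Let General R play A with probability p. Expected payoff against 1: (-12)p + 6(1−p) = −18p + 6; against 2: 8p + (-6)(1−p) = 14p − 6.
Setting these equal: −18p + 6 = 14p − 6 ⇒ −32p = -12 ⇒ p = 3/8, and the value is (-18)·(3/8) + 6 = -3/4.
For General C: with q = P(1), equating A's and B's payoffs gives −20q + 8 = 12q − 6 ⇒ q = 7/16.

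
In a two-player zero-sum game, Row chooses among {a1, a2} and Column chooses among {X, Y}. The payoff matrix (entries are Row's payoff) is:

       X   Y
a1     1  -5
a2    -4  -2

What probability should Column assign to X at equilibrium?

Row minima: a1 → -5, a2 → -4; maximin = -4.
Column maxima: X → 1, Y → -2; minimax = -2.
-4 ≠ -2, so there is no saddle point; optimal play is mixed.
Let Row play a1 with probability p. Expected payoff against X: 1p + (-4)(1−p) = 5p − 4; against Y: (-5)p + (-2)(1−p) = −3p − 2.
Setting these equal: 5p − 4 = −3p − 2 ⇒ 8p = 2 ⇒ p = 1/4, and the value is (5)·(1/4) − 4 = -11/4.
For Column: with q = P(X), equating a1's and a2's payoffs gives 6q − 5 = −2q − 2 ⇒ q = 3/8.

3/8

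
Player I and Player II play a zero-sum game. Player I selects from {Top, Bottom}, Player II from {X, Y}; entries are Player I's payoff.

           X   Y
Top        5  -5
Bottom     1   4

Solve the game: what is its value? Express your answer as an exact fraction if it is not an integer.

25/13

Row minima: Top → -5, Bottom → 1; maximin = 1.
Column maxima: X → 5, Y → 4; minimax = 4.
1 ≠ 4, so there is no saddle point; optimal play is mixed.
Let Player I play Top with probability p. Expected payoff against X: 5p + 1(1−p) = 4p + 1; against Y: (-5)p + 4(1−p) = −9p + 4.
Setting these equal: 4p + 1 = −9p + 4 ⇒ 13p = 3 ⇒ p = 3/13, and the value is (4)·(3/13) + 1 = 25/13.
For Player II: with q = P(X), equating Top's and Bottom's payoffs gives 10q − 5 = −3q + 4 ⇒ q = 9/13.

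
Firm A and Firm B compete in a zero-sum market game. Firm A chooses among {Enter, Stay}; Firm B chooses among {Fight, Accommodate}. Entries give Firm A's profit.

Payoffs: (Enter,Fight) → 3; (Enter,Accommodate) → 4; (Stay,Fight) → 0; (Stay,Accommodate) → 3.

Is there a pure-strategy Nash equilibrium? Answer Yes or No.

Yes

Row minima: Enter → 3, Stay → 0; maximin = 3.
Column maxima: Fight → 3, Accommodate → 4; minimax = 3.
maximin = minimax = 3, so a saddle point exists.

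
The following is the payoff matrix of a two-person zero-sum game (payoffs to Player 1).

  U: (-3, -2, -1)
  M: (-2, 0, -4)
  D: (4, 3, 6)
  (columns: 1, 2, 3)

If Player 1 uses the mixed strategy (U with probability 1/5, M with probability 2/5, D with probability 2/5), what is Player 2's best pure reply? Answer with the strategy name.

If Player 2 plays 1, Player 1's expected payoff is (1/5)·(-3) + (2/5)·(-2) + (2/5)·4 = 1/5.
If Player 2 plays 2, Player 1's expected payoff is (1/5)·(-2) + (2/5)·0 + (2/5)·3 = 4/5.
If Player 2 plays 3, Player 1's expected payoff is (1/5)·(-1) + (2/5)·(-4) + (2/5)·6 = 3/5.
Player 2 minimizes Player 1's payoff; the smallest is 1/5, so the best response is 1.

1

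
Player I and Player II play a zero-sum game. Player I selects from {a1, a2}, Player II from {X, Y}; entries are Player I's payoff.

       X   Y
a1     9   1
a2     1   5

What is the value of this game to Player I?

Row minima: a1 → 1, a2 → 1; maximin = 1.
Column maxima: X → 9, Y → 5; minimax = 5.
1 ≠ 5, so there is no saddle point; optimal play is mixed.
Let Player I play a1 with probability p. Expected payoff against X: 9p + 1(1−p) = 8p + 1; against Y: 1p + 5(1−p) = −4p + 5.
Setting these equal: 8p + 1 = −4p + 5 ⇒ 12p = 4 ⇒ p = 1/3, and the value is (8)·(1/3) + 1 = 11/3.
For Player II: with q = P(X), equating a1's and a2's payoffs gives 8q + 1 = −4q + 5 ⇒ q = 1/3.

11/3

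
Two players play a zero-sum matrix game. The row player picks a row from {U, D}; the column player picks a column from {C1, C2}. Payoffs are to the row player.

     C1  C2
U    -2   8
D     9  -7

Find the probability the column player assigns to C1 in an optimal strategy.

15/26

Row minima: U → -2, D → -7; maximin = -2.
Column maxima: C1 → 9, C2 → 8; minimax = 8.
-2 ≠ 8, so there is no saddle point; optimal play is mixed.
Let the row player play U with probability p. Expected payoff against C1: (-2)p + 9(1−p) = −11p + 9; against C2: 8p + (-7)(1−p) = 15p − 7.
Setting these equal: −11p + 9 = 15p − 7 ⇒ −26p = -16 ⇒ p = 8/13, and the value is (-11)·(8/13) + 9 = 29/13.
For the column player: with q = P(C1), equating U's and D's payoffs gives −10q + 8 = 16q − 7 ⇒ q = 15/26.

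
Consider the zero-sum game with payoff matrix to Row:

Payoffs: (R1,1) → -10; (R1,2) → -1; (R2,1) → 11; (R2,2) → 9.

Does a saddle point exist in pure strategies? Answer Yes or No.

Yes

Row minima: R1 → -10, R2 → 9; maximin = 9.
Column maxima: 1 → 11, 2 → 9; minimax = 9.
maximin = minimax = 9, so a saddle point exists.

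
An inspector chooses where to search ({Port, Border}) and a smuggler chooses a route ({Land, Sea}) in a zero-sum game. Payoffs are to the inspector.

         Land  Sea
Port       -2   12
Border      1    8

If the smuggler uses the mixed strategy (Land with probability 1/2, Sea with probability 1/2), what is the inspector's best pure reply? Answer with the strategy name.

Expected payoff of Port: (1/2)·(-2) + (1/2)·12 = 5.
Expected payoff of Border: (1/2)·1 + (1/2)·8 = 9/2.
The largest is 5, so the inspector's best response is Port.

Port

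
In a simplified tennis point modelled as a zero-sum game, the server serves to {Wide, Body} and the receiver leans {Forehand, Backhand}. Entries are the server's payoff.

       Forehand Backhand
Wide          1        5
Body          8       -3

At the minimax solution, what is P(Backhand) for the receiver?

Row minima: Wide → 1, Body → -3; maximin = 1.
Column maxima: Forehand → 8, Backhand → 5; minimax = 5.
1 ≠ 5, so there is no saddle point; optimal play is mixed.
Let the server play Wide with probability p. Expected payoff against Forehand: 1p + 8(1−p) = −7p + 8; against Backhand: 5p + (-3)(1−p) = 8p − 3.
Setting these equal: −7p + 8 = 8p − 3 ⇒ −15p = -11 ⇒ p = 11/15, and the value is (-7)·(11/15) + 8 = 43/15.
For the receiver: with q = P(Forehand), equating Wide's and Body's payoffs gives −4q + 5 = 11q − 3 ⇒ q = 8/15.

7/15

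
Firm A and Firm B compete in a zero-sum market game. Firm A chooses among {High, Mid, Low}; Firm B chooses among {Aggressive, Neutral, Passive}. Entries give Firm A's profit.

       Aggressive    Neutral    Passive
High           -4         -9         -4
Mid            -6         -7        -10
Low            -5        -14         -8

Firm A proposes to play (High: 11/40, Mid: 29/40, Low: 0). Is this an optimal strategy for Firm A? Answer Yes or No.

No

Against Aggressive this mix gives (11/40)·(-4) + (29/40)·(-6) = -109/20.
Against Neutral this mix gives (11/40)·(-9) + (29/40)·(-7) = -151/20.
Against Passive this mix gives (11/40)·(-4) + (29/40)·(-10) = -167/20.
Firm B will play Passive, holding Firm A to -167/20. Shifting weight toward the row that does better against Passive would raise this floor (the equalizing mix achieves -31/4 against both Passive and Neutral), so the proposed strategy is not optimal.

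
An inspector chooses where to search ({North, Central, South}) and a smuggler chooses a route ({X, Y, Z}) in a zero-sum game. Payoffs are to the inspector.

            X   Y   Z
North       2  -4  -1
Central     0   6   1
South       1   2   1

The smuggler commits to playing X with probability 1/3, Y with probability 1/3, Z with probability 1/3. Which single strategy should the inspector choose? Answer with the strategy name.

Expected payoff of North: (1/3)·2 + (1/3)·(-4) + (1/3)·(-1) = -1.
Expected payoff of Central: (1/3)·0 + (1/3)·6 + (1/3)·1 = 7/3.
Expected payoff of South: (1/3)·1 + (1/3)·2 + (1/3)·1 = 4/3.
The largest is 7/3, so the inspector's best response is Central.

Central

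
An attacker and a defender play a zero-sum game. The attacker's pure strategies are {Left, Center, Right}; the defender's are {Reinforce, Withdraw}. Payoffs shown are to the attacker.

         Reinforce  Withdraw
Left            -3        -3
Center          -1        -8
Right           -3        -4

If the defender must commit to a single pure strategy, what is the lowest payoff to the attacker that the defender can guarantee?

-3

Column maxima: Reinforce → -1, Withdraw → -3.
The smallest of these is -3.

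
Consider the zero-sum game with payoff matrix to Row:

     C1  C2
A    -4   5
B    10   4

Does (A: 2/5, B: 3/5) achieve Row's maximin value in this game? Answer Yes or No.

Against C1 this mix gives (2/5)·(-4) + (3/5)·10 = 22/5.
Against C2 this mix gives (2/5)·5 + (3/5)·4 = 22/5.
All of Column's active replies (C1, C2) yield 22/5, and no column does worse for Row. The mix makes Column indifferent and guarantees 22/5, so it is optimal.

Yes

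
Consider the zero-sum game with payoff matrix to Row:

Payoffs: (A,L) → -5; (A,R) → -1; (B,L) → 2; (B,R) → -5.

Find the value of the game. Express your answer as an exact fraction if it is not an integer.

-27/11

Row minima: A → -5, B → -5; maximin = -5.
Column maxima: L → 2, R → -1; minimax = -1.
-5 ≠ -1, so there is no saddle point; optimal play is mixed.
Let Row play A with probability p. Expected payoff against L: (-5)p + 2(1−p) = −7p + 2; against R: (-1)p + (-5)(1−p) = 4p − 5.
Setting these equal: −7p + 2 = 4p − 5 ⇒ −11p = -7 ⇒ p = 7/11, and the value is (-7)·(7/11) + 2 = -27/11.
For Column: with q = P(L), equating A's and B's payoffs gives −4q − 1 = 7q − 5 ⇒ q = 4/11.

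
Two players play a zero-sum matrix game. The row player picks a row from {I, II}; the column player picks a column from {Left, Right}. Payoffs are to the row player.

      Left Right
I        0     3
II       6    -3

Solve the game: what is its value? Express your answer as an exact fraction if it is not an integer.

3/2

Row minima: I → 0, II → -3; maximin = 0.
Column maxima: Left → 6, Right → 3; minimax = 3.
0 ≠ 3, so there is no saddle point; optimal play is mixed.
Let the row player play I with probability p. Expected payoff against Left: 0p + 6(1−p) = −6p + 6; against Right: 3p + (-3)(1−p) = 6p − 3.
Setting these equal: −6p + 6 = 6p − 3 ⇒ −12p = -9 ⇒ p = 3/4, and the value is (-6)·(3/4) + 6 = 3/2.
For the column player: with q = P(Left), equating I's and II's payoffs gives −3q + 3 = 9q − 3 ⇒ q = 1/2.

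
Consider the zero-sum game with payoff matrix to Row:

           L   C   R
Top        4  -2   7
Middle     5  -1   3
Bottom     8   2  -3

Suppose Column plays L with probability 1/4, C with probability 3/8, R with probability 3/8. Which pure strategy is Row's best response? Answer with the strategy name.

Top

Expected payoff of Top: (1/4)·4 + (3/8)·(-2) + (3/8)·7 = 23/8.
Expected payoff of Middle: (1/4)·5 + (3/8)·(-1) + (3/8)·3 = 2.
Expected payoff of Bottom: (1/4)·8 + (3/8)·2 + (3/8)·(-3) = 13/8.
The largest is 23/8, so Row's best response is Top.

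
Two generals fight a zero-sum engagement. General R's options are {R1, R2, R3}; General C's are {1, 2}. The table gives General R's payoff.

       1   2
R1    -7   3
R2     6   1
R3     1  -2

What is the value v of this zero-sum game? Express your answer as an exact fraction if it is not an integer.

5/3

Row minima: R1 → -7, R2 → 1, R3 → -2; maximin = 1.
Column maxima: 1 → 6, 2 → 3; minimax = 3.
1 ≠ 3, so there is no saddle point; optimal play is mixed.
R3 is strictly dominated by R2, so General R never plays it.
On the remaining 2×2 (R1, R2 vs 1, 2):
Let General R play R1 with probability p. Expected payoff against 1: (-7)p + 6(1−p) = −13p + 6; against 2: 3p + 1(1−p) = 2p + 1.
Setting these equal: −13p + 6 = 2p + 1 ⇒ −15p = -5 ⇒ p = 1/3, and the value is (-13)·(1/3) + 6 = 5/3.
For General C: with q = P(1), equating R1's and R2's payoffs gives −10q + 3 = 5q + 1 ⇒ q = 2/15.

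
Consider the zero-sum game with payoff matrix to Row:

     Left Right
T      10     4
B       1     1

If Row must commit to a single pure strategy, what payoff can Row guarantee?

Row minima: T → 4, B → 1.
The best of these is 4.

4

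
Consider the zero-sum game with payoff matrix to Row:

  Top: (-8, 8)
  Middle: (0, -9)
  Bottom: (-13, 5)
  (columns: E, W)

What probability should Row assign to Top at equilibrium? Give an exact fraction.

9/25

Row minima: Top → -8, Middle → -9, Bottom → -13; maximin = -8.
Column maxima: E → 0, W → 8; minimax = 0.
-8 ≠ 0, so there is no saddle point; optimal play is mixed.
Bottom is strictly dominated by Top, so Row never plays it.
On the remaining 2×2 (Top, Middle vs E, W):
Let Row play Top with probability p. Expected payoff against E: (-8)p + 0(1−p) = −8p; against W: 8p + (-9)(1−p) = 17p − 9.
Setting these equal: −8p = 17p − 9 ⇒ −25p = -9 ⇒ p = 9/25, and the value is (-8)·(9/25) = -72/25.
For Column: with q = P(E), equating Top's and Middle's payoffs gives −16q + 8 = 9q − 9 ⇒ q = 17/25.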